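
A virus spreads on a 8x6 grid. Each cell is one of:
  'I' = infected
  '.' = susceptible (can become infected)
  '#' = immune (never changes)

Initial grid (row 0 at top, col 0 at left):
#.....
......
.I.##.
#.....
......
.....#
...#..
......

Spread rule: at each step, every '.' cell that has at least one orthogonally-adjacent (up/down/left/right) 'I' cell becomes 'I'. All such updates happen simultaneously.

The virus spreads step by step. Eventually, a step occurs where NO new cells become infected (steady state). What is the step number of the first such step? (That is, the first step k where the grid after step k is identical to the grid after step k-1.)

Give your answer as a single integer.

Answer: 10

Derivation:
Step 0 (initial): 1 infected
Step 1: +4 new -> 5 infected
Step 2: +5 new -> 10 infected
Step 3: +6 new -> 16 infected
Step 4: +7 new -> 23 infected
Step 5: +8 new -> 31 infected
Step 6: +6 new -> 37 infected
Step 7: +2 new -> 39 infected
Step 8: +2 new -> 41 infected
Step 9: +1 new -> 42 infected
Step 10: +0 new -> 42 infected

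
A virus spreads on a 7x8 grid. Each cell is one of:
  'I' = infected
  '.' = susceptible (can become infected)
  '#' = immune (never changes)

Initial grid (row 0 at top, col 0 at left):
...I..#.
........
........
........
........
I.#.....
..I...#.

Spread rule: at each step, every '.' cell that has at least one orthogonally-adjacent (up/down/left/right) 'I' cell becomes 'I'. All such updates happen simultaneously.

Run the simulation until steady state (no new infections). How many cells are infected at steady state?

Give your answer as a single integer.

Step 0 (initial): 3 infected
Step 1: +8 new -> 11 infected
Step 2: +9 new -> 20 infected
Step 3: +12 new -> 32 infected
Step 4: +8 new -> 40 infected
Step 5: +5 new -> 45 infected
Step 6: +5 new -> 50 infected
Step 7: +3 new -> 53 infected
Step 8: +0 new -> 53 infected

Answer: 53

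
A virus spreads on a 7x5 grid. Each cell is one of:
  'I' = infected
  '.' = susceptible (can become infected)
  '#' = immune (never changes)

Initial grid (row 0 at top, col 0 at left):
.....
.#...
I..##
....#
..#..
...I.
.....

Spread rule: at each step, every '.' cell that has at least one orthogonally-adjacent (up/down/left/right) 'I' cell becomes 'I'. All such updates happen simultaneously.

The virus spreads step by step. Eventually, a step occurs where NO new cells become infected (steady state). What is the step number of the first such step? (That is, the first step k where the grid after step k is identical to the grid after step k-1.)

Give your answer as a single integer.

Answer: 7

Derivation:
Step 0 (initial): 2 infected
Step 1: +7 new -> 9 infected
Step 2: +9 new -> 18 infected
Step 3: +6 new -> 24 infected
Step 4: +3 new -> 27 infected
Step 5: +2 new -> 29 infected
Step 6: +1 new -> 30 infected
Step 7: +0 new -> 30 infected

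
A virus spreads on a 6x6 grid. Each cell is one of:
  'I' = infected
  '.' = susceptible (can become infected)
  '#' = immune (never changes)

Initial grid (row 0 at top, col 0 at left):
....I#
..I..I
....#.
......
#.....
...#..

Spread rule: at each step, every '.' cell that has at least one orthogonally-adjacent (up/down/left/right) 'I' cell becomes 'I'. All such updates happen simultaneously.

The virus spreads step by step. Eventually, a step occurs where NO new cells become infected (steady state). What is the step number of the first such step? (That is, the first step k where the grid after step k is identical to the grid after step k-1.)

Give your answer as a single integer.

Step 0 (initial): 3 infected
Step 1: +7 new -> 10 infected
Step 2: +6 new -> 16 infected
Step 3: +7 new -> 23 infected
Step 4: +6 new -> 29 infected
Step 5: +2 new -> 31 infected
Step 6: +1 new -> 32 infected
Step 7: +0 new -> 32 infected

Answer: 7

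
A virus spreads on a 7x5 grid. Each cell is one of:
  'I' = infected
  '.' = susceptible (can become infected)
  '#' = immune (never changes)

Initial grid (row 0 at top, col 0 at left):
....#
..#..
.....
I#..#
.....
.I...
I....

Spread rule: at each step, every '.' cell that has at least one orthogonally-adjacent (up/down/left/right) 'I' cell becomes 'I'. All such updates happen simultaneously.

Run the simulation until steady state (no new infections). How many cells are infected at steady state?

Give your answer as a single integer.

Step 0 (initial): 3 infected
Step 1: +6 new -> 9 infected
Step 2: +5 new -> 14 infected
Step 3: +7 new -> 21 infected
Step 4: +5 new -> 26 infected
Step 5: +3 new -> 29 infected
Step 6: +2 new -> 31 infected
Step 7: +0 new -> 31 infected

Answer: 31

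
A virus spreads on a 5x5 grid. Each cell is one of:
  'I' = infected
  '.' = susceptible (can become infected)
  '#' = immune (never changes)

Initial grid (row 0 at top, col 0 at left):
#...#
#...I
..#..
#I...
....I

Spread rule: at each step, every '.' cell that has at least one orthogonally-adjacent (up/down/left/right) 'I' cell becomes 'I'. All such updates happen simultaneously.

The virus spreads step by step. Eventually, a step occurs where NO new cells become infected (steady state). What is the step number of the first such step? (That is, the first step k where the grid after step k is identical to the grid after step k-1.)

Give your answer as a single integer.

Answer: 4

Derivation:
Step 0 (initial): 3 infected
Step 1: +7 new -> 10 infected
Step 2: +8 new -> 18 infected
Step 3: +2 new -> 20 infected
Step 4: +0 new -> 20 infected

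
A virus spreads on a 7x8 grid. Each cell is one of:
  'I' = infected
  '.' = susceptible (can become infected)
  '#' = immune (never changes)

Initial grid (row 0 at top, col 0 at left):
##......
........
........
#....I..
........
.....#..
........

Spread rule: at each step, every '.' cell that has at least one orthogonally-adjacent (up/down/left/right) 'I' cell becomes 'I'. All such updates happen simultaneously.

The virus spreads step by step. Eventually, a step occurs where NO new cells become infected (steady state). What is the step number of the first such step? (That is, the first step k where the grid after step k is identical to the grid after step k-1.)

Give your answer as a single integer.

Answer: 9

Derivation:
Step 0 (initial): 1 infected
Step 1: +4 new -> 5 infected
Step 2: +7 new -> 12 infected
Step 3: +10 new -> 22 infected
Step 4: +11 new -> 33 infected
Step 5: +9 new -> 42 infected
Step 6: +6 new -> 48 infected
Step 7: +3 new -> 51 infected
Step 8: +1 new -> 52 infected
Step 9: +0 new -> 52 infected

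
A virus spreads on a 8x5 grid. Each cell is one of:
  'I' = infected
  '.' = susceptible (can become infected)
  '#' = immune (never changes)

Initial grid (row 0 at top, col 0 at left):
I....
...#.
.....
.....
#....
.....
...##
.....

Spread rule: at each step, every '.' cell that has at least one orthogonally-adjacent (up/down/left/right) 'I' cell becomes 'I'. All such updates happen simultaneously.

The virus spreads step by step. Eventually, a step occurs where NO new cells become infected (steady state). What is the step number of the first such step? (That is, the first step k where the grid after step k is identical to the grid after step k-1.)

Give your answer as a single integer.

Answer: 12

Derivation:
Step 0 (initial): 1 infected
Step 1: +2 new -> 3 infected
Step 2: +3 new -> 6 infected
Step 3: +4 new -> 10 infected
Step 4: +3 new -> 13 infected
Step 5: +4 new -> 17 infected
Step 6: +4 new -> 21 infected
Step 7: +5 new -> 26 infected
Step 8: +5 new -> 31 infected
Step 9: +3 new -> 34 infected
Step 10: +1 new -> 35 infected
Step 11: +1 new -> 36 infected
Step 12: +0 new -> 36 infected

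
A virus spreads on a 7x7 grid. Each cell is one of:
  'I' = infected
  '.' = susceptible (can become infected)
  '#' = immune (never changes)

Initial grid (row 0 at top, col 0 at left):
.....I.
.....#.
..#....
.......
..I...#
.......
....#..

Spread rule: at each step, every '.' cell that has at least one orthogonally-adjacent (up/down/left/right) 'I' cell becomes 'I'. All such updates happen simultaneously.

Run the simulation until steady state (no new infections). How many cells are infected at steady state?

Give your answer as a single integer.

Answer: 45

Derivation:
Step 0 (initial): 2 infected
Step 1: +6 new -> 8 infected
Step 2: +10 new -> 18 infected
Step 3: +13 new -> 31 infected
Step 4: +9 new -> 40 infected
Step 5: +4 new -> 44 infected
Step 6: +1 new -> 45 infected
Step 7: +0 new -> 45 infected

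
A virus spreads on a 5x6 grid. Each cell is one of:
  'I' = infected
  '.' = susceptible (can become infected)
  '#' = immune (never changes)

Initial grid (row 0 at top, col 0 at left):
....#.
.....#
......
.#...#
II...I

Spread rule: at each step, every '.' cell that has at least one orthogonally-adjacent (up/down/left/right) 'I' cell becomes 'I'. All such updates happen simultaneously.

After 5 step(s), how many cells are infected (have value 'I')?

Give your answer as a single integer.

Step 0 (initial): 3 infected
Step 1: +3 new -> 6 infected
Step 2: +4 new -> 10 infected
Step 3: +5 new -> 15 infected
Step 4: +6 new -> 21 infected
Step 5: +3 new -> 24 infected

Answer: 24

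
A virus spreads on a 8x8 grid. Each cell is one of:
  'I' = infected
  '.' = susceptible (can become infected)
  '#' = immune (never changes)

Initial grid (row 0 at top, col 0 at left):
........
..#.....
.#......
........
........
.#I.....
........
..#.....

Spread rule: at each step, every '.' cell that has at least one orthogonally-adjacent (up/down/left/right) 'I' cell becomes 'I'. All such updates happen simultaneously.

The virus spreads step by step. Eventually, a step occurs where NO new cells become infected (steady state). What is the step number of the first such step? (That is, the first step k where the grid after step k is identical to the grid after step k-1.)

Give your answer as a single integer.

Step 0 (initial): 1 infected
Step 1: +3 new -> 4 infected
Step 2: +6 new -> 10 infected
Step 3: +10 new -> 20 infected
Step 4: +9 new -> 29 infected
Step 5: +8 new -> 37 infected
Step 6: +8 new -> 45 infected
Step 7: +8 new -> 53 infected
Step 8: +4 new -> 57 infected
Step 9: +2 new -> 59 infected
Step 10: +1 new -> 60 infected
Step 11: +0 new -> 60 infected

Answer: 11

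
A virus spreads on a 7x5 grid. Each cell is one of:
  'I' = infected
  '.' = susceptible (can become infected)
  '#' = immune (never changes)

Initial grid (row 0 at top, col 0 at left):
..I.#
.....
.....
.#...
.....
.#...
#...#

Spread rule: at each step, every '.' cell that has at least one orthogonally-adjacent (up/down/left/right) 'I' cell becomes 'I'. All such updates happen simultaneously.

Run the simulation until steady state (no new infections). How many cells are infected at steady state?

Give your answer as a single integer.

Answer: 30

Derivation:
Step 0 (initial): 1 infected
Step 1: +3 new -> 4 infected
Step 2: +4 new -> 8 infected
Step 3: +5 new -> 13 infected
Step 4: +4 new -> 17 infected
Step 5: +5 new -> 22 infected
Step 6: +4 new -> 26 infected
Step 7: +4 new -> 30 infected
Step 8: +0 new -> 30 infected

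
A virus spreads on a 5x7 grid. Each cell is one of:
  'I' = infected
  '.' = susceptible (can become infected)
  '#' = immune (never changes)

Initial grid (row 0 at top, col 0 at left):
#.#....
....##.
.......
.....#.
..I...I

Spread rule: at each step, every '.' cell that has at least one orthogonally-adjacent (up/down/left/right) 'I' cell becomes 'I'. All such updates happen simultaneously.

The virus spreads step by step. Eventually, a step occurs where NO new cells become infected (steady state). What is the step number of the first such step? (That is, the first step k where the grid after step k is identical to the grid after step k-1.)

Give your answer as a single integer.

Answer: 7

Derivation:
Step 0 (initial): 2 infected
Step 1: +5 new -> 7 infected
Step 2: +6 new -> 13 infected
Step 3: +7 new -> 20 infected
Step 4: +5 new -> 25 infected
Step 5: +4 new -> 29 infected
Step 6: +1 new -> 30 infected
Step 7: +0 new -> 30 infected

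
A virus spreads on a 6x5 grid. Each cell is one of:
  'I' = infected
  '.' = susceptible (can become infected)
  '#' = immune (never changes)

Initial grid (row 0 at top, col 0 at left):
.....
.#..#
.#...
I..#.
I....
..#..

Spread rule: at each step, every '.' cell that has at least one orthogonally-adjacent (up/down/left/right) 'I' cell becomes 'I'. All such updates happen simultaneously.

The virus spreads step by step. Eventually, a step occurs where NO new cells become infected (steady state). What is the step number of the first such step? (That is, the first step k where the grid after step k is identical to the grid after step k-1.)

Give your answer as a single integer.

Answer: 8

Derivation:
Step 0 (initial): 2 infected
Step 1: +4 new -> 6 infected
Step 2: +4 new -> 10 infected
Step 3: +3 new -> 13 infected
Step 4: +5 new -> 18 infected
Step 5: +5 new -> 23 infected
Step 6: +1 new -> 24 infected
Step 7: +1 new -> 25 infected
Step 8: +0 new -> 25 infected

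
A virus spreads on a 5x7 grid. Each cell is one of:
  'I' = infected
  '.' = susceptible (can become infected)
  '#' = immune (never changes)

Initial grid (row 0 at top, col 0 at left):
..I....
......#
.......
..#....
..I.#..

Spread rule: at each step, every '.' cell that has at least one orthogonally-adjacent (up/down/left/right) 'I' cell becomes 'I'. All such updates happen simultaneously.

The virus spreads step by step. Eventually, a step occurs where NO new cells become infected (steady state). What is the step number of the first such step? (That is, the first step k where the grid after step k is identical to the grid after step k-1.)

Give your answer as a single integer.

Step 0 (initial): 2 infected
Step 1: +5 new -> 7 infected
Step 2: +8 new -> 15 infected
Step 3: +7 new -> 22 infected
Step 4: +5 new -> 27 infected
Step 5: +3 new -> 30 infected
Step 6: +2 new -> 32 infected
Step 7: +0 new -> 32 infected

Answer: 7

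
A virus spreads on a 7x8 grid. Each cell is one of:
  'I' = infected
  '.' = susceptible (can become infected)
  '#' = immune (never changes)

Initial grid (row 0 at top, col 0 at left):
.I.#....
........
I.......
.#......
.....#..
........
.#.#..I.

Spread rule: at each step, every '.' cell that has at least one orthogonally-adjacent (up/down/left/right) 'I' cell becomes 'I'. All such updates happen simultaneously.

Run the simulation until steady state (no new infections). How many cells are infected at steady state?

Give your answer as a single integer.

Answer: 51

Derivation:
Step 0 (initial): 3 infected
Step 1: +9 new -> 12 infected
Step 2: +7 new -> 19 infected
Step 3: +8 new -> 27 infected
Step 4: +11 new -> 38 infected
Step 5: +8 new -> 46 infected
Step 6: +4 new -> 50 infected
Step 7: +1 new -> 51 infected
Step 8: +0 new -> 51 infected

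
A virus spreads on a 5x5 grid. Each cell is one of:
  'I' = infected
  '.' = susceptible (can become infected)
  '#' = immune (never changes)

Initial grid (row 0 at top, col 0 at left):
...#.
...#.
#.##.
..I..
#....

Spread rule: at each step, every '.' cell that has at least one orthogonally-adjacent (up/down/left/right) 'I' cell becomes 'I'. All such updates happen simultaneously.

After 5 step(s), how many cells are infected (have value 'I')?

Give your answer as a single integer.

Step 0 (initial): 1 infected
Step 1: +3 new -> 4 infected
Step 2: +5 new -> 9 infected
Step 3: +3 new -> 12 infected
Step 4: +4 new -> 16 infected
Step 5: +3 new -> 19 infected

Answer: 19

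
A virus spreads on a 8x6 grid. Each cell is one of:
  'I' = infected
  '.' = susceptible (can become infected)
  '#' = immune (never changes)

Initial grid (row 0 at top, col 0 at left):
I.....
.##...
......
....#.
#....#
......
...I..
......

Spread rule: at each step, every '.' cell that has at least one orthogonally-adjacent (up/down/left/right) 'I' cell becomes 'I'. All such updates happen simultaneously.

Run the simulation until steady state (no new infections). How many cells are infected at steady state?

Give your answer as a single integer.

Answer: 43

Derivation:
Step 0 (initial): 2 infected
Step 1: +6 new -> 8 infected
Step 2: +9 new -> 17 infected
Step 3: +11 new -> 28 infected
Step 4: +9 new -> 37 infected
Step 5: +3 new -> 40 infected
Step 6: +2 new -> 42 infected
Step 7: +1 new -> 43 infected
Step 8: +0 new -> 43 infected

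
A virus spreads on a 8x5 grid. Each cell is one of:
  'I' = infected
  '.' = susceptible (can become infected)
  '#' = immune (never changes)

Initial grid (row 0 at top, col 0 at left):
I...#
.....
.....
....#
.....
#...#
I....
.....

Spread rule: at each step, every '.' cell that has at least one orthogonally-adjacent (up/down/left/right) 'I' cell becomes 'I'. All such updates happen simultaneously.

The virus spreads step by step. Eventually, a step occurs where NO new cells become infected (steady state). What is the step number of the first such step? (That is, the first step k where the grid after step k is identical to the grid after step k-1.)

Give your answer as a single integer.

Answer: 7

Derivation:
Step 0 (initial): 2 infected
Step 1: +4 new -> 6 infected
Step 2: +6 new -> 12 infected
Step 3: +8 new -> 20 infected
Step 4: +8 new -> 28 infected
Step 5: +5 new -> 33 infected
Step 6: +3 new -> 36 infected
Step 7: +0 new -> 36 infected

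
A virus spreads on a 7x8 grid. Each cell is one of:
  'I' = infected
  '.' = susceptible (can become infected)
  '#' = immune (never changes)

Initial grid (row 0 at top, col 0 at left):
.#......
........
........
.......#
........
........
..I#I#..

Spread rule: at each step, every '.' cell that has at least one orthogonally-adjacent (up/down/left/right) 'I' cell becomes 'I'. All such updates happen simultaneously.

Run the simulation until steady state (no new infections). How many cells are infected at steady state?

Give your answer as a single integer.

Step 0 (initial): 2 infected
Step 1: +3 new -> 5 infected
Step 2: +6 new -> 11 infected
Step 3: +7 new -> 18 infected
Step 4: +9 new -> 27 infected
Step 5: +9 new -> 36 infected
Step 6: +7 new -> 43 infected
Step 7: +5 new -> 48 infected
Step 8: +3 new -> 51 infected
Step 9: +1 new -> 52 infected
Step 10: +0 new -> 52 infected

Answer: 52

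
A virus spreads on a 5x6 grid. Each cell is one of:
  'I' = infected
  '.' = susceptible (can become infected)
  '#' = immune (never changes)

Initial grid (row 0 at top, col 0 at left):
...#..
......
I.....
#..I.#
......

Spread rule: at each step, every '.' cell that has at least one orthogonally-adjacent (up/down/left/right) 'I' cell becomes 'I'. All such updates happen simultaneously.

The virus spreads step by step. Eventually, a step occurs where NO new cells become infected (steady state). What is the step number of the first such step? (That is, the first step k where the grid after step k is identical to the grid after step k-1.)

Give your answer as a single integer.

Answer: 6

Derivation:
Step 0 (initial): 2 infected
Step 1: +6 new -> 8 infected
Step 2: +8 new -> 16 infected
Step 3: +6 new -> 22 infected
Step 4: +4 new -> 26 infected
Step 5: +1 new -> 27 infected
Step 6: +0 new -> 27 infected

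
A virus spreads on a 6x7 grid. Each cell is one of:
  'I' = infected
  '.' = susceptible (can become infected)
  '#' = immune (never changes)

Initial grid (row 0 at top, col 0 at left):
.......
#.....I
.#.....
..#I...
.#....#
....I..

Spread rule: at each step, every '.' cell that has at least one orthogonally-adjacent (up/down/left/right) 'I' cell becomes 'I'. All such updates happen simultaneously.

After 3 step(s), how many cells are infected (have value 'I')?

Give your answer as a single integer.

Answer: 28

Derivation:
Step 0 (initial): 3 infected
Step 1: +9 new -> 12 infected
Step 2: +12 new -> 24 infected
Step 3: +4 new -> 28 infected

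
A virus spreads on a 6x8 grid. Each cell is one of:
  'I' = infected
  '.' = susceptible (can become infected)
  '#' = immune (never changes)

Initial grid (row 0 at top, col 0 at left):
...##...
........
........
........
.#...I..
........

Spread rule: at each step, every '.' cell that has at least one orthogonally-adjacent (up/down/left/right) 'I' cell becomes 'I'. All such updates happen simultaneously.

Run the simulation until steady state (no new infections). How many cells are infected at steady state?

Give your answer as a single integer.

Step 0 (initial): 1 infected
Step 1: +4 new -> 5 infected
Step 2: +7 new -> 12 infected
Step 3: +8 new -> 20 infected
Step 4: +7 new -> 27 infected
Step 5: +6 new -> 33 infected
Step 6: +5 new -> 38 infected
Step 7: +4 new -> 42 infected
Step 8: +2 new -> 44 infected
Step 9: +1 new -> 45 infected
Step 10: +0 new -> 45 infected

Answer: 45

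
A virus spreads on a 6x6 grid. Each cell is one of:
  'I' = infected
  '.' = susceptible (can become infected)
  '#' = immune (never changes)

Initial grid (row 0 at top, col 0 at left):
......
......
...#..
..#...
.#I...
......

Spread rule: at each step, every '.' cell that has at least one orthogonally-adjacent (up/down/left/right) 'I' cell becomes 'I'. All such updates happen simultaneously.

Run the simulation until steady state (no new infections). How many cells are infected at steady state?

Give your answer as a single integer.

Answer: 33

Derivation:
Step 0 (initial): 1 infected
Step 1: +2 new -> 3 infected
Step 2: +4 new -> 7 infected
Step 3: +4 new -> 11 infected
Step 4: +4 new -> 15 infected
Step 5: +3 new -> 18 infected
Step 6: +5 new -> 23 infected
Step 7: +5 new -> 28 infected
Step 8: +4 new -> 32 infected
Step 9: +1 new -> 33 infected
Step 10: +0 new -> 33 infected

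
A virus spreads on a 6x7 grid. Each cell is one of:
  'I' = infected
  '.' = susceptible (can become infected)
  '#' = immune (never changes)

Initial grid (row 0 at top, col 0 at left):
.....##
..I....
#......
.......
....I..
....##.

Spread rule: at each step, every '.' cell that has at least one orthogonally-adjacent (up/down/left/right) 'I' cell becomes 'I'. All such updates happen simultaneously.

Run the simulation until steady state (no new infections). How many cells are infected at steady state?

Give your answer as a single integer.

Answer: 37

Derivation:
Step 0 (initial): 2 infected
Step 1: +7 new -> 9 infected
Step 2: +13 new -> 22 infected
Step 3: +9 new -> 31 infected
Step 4: +5 new -> 36 infected
Step 5: +1 new -> 37 infected
Step 6: +0 new -> 37 infected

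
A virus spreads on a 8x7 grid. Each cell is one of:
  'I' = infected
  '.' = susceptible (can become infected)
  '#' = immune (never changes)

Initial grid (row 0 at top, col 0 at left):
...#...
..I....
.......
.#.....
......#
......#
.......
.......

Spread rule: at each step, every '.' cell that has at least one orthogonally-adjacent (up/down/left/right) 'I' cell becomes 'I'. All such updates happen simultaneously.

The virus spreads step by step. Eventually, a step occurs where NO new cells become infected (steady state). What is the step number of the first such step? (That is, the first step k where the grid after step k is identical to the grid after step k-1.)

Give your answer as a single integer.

Step 0 (initial): 1 infected
Step 1: +4 new -> 5 infected
Step 2: +6 new -> 11 infected
Step 3: +7 new -> 18 infected
Step 4: +8 new -> 26 infected
Step 5: +8 new -> 34 infected
Step 6: +7 new -> 41 infected
Step 7: +5 new -> 46 infected
Step 8: +3 new -> 49 infected
Step 9: +2 new -> 51 infected
Step 10: +1 new -> 52 infected
Step 11: +0 new -> 52 infected

Answer: 11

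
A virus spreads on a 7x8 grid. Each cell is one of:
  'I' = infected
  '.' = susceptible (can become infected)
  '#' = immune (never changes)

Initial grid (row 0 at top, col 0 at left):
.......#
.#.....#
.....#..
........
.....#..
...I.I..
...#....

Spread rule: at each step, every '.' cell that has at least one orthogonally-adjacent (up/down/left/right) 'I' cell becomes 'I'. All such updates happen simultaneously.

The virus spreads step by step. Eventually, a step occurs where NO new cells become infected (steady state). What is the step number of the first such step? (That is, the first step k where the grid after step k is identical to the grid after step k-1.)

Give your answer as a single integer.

Step 0 (initial): 2 infected
Step 1: +5 new -> 7 infected
Step 2: +9 new -> 16 infected
Step 3: +9 new -> 25 infected
Step 4: +9 new -> 34 infected
Step 5: +7 new -> 41 infected
Step 6: +5 new -> 46 infected
Step 7: +3 new -> 49 infected
Step 8: +1 new -> 50 infected
Step 9: +0 new -> 50 infected

Answer: 9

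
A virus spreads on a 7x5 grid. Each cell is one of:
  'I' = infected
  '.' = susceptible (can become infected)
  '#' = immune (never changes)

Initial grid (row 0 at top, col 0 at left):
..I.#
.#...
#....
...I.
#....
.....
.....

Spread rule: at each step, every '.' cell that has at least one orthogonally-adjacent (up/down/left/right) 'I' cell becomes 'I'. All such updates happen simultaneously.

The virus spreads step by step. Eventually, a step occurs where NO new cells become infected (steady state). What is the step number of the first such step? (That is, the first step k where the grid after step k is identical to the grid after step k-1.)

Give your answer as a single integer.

Answer: 7

Derivation:
Step 0 (initial): 2 infected
Step 1: +7 new -> 9 infected
Step 2: +8 new -> 17 infected
Step 3: +8 new -> 25 infected
Step 4: +3 new -> 28 infected
Step 5: +2 new -> 30 infected
Step 6: +1 new -> 31 infected
Step 7: +0 new -> 31 infected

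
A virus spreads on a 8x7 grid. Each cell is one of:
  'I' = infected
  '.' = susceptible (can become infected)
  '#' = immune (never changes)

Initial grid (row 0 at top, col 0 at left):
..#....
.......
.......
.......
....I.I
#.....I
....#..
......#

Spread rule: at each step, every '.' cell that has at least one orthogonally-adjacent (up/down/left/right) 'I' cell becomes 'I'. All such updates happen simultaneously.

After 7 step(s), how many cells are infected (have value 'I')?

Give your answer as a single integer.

Step 0 (initial): 3 infected
Step 1: +7 new -> 10 infected
Step 2: +7 new -> 17 infected
Step 3: +9 new -> 26 infected
Step 4: +11 new -> 37 infected
Step 5: +7 new -> 44 infected
Step 6: +4 new -> 48 infected
Step 7: +3 new -> 51 infected

Answer: 51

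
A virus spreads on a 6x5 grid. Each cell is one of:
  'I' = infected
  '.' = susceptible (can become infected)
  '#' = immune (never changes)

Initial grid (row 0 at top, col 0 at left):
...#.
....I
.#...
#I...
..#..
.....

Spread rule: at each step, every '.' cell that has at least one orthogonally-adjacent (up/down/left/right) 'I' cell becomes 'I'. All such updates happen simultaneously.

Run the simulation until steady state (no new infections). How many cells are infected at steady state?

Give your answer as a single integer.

Answer: 26

Derivation:
Step 0 (initial): 2 infected
Step 1: +5 new -> 7 infected
Step 2: +7 new -> 14 infected
Step 3: +6 new -> 20 infected
Step 4: +4 new -> 24 infected
Step 5: +2 new -> 26 infected
Step 6: +0 new -> 26 infected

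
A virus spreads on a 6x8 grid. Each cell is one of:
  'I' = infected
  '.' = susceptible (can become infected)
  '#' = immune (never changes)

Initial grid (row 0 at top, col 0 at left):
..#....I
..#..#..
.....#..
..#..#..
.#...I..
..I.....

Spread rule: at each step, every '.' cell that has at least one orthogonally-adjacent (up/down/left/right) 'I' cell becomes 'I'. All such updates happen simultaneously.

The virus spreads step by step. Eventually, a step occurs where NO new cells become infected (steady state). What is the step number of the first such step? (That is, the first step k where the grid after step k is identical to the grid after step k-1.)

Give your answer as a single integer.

Answer: 9

Derivation:
Step 0 (initial): 3 infected
Step 1: +8 new -> 11 infected
Step 2: +10 new -> 21 infected
Step 3: +7 new -> 28 infected
Step 4: +4 new -> 32 infected
Step 5: +4 new -> 36 infected
Step 6: +2 new -> 38 infected
Step 7: +2 new -> 40 infected
Step 8: +1 new -> 41 infected
Step 9: +0 new -> 41 infected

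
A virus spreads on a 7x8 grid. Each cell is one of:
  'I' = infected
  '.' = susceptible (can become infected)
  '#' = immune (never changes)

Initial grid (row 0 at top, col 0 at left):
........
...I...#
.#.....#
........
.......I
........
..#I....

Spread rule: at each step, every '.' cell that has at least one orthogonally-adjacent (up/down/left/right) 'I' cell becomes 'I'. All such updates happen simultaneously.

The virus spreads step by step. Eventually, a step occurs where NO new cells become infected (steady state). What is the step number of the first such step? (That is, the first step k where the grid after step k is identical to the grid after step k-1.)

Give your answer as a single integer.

Step 0 (initial): 3 infected
Step 1: +9 new -> 12 infected
Step 2: +15 new -> 27 infected
Step 3: +14 new -> 41 infected
Step 4: +7 new -> 48 infected
Step 5: +4 new -> 52 infected
Step 6: +0 new -> 52 infected

Answer: 6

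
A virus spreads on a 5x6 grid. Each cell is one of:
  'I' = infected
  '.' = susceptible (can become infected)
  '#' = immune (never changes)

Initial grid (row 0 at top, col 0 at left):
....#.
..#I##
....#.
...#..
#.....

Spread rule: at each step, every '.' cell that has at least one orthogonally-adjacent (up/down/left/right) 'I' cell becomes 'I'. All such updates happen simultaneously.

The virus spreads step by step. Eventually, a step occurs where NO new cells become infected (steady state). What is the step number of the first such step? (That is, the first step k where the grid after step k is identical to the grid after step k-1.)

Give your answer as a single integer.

Answer: 10

Derivation:
Step 0 (initial): 1 infected
Step 1: +2 new -> 3 infected
Step 2: +2 new -> 5 infected
Step 3: +3 new -> 8 infected
Step 4: +5 new -> 13 infected
Step 5: +4 new -> 17 infected
Step 6: +1 new -> 18 infected
Step 7: +2 new -> 20 infected
Step 8: +1 new -> 21 infected
Step 9: +1 new -> 22 infected
Step 10: +0 new -> 22 infected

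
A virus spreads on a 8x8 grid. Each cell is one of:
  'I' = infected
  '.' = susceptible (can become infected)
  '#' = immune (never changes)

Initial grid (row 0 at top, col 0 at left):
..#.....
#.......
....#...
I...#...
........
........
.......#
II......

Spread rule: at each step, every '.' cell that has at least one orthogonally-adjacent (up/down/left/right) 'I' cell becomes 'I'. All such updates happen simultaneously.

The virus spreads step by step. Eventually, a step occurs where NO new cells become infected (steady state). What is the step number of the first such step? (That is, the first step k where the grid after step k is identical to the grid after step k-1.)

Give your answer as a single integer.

Answer: 11

Derivation:
Step 0 (initial): 3 infected
Step 1: +6 new -> 9 infected
Step 2: +7 new -> 16 infected
Step 3: +7 new -> 23 infected
Step 4: +7 new -> 30 infected
Step 5: +6 new -> 36 infected
Step 6: +6 new -> 42 infected
Step 7: +5 new -> 47 infected
Step 8: +6 new -> 53 infected
Step 9: +4 new -> 57 infected
Step 10: +2 new -> 59 infected
Step 11: +0 new -> 59 infected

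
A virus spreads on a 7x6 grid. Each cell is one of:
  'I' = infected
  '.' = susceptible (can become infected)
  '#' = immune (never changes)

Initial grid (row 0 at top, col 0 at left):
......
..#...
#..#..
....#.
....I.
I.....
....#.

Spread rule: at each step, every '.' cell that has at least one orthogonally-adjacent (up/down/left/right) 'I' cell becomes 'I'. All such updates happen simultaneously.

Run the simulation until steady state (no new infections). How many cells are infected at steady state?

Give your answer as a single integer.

Step 0 (initial): 2 infected
Step 1: +6 new -> 8 infected
Step 2: +9 new -> 17 infected
Step 3: +6 new -> 23 infected
Step 4: +4 new -> 27 infected
Step 5: +3 new -> 30 infected
Step 6: +4 new -> 34 infected
Step 7: +3 new -> 37 infected
Step 8: +0 new -> 37 infected

Answer: 37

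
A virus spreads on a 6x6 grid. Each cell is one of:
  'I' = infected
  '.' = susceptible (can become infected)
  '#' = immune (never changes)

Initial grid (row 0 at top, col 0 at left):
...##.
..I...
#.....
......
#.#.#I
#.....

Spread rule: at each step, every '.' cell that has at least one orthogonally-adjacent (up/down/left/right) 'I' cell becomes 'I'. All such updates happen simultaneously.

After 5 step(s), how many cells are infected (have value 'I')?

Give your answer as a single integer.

Answer: 29

Derivation:
Step 0 (initial): 2 infected
Step 1: +6 new -> 8 infected
Step 2: +9 new -> 17 infected
Step 3: +6 new -> 23 infected
Step 4: +5 new -> 28 infected
Step 5: +1 new -> 29 infected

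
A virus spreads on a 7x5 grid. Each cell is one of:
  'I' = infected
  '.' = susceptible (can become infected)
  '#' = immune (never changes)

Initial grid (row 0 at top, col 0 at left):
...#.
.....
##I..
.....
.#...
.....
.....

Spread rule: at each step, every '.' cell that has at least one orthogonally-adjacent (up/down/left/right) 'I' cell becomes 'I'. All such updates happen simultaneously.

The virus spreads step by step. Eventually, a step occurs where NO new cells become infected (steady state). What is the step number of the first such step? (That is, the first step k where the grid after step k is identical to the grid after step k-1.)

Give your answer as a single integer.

Step 0 (initial): 1 infected
Step 1: +3 new -> 4 infected
Step 2: +7 new -> 11 infected
Step 3: +7 new -> 18 infected
Step 4: +7 new -> 25 infected
Step 5: +4 new -> 29 infected
Step 6: +2 new -> 31 infected
Step 7: +0 new -> 31 infected

Answer: 7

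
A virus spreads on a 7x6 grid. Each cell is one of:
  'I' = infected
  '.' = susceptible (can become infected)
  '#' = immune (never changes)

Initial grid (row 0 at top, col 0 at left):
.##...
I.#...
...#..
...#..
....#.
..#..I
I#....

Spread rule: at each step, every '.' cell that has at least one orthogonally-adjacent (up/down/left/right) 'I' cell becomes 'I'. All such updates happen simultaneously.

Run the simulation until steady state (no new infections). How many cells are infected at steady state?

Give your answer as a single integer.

Step 0 (initial): 3 infected
Step 1: +7 new -> 10 infected
Step 2: +7 new -> 17 infected
Step 3: +7 new -> 24 infected
Step 4: +5 new -> 29 infected
Step 5: +2 new -> 31 infected
Step 6: +2 new -> 33 infected
Step 7: +1 new -> 34 infected
Step 8: +0 new -> 34 infected

Answer: 34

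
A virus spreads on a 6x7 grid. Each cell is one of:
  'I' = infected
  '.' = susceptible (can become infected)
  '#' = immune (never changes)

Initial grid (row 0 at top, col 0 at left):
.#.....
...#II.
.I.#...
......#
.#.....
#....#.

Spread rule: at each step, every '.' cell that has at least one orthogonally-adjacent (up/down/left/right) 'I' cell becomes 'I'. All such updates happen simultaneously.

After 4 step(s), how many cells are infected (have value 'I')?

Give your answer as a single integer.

Step 0 (initial): 3 infected
Step 1: +9 new -> 12 infected
Step 2: +9 new -> 21 infected
Step 3: +7 new -> 28 infected
Step 4: +4 new -> 32 infected

Answer: 32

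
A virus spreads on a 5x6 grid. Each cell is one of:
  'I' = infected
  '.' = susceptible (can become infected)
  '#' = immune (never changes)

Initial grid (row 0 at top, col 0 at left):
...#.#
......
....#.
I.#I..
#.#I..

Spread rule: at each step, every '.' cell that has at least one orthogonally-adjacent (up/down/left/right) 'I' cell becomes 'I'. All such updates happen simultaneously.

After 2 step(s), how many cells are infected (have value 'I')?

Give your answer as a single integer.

Step 0 (initial): 3 infected
Step 1: +5 new -> 8 infected
Step 2: +7 new -> 15 infected

Answer: 15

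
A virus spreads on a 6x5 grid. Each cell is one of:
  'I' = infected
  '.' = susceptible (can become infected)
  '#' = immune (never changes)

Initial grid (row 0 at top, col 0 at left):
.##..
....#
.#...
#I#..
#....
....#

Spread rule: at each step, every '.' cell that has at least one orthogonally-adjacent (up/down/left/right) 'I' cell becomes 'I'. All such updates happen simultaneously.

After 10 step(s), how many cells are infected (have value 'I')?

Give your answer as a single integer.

Step 0 (initial): 1 infected
Step 1: +1 new -> 2 infected
Step 2: +2 new -> 4 infected
Step 3: +3 new -> 7 infected
Step 4: +3 new -> 10 infected
Step 5: +2 new -> 12 infected
Step 6: +3 new -> 15 infected
Step 7: +2 new -> 17 infected
Step 8: +2 new -> 19 infected
Step 9: +1 new -> 20 infected
Step 10: +2 new -> 22 infected

Answer: 22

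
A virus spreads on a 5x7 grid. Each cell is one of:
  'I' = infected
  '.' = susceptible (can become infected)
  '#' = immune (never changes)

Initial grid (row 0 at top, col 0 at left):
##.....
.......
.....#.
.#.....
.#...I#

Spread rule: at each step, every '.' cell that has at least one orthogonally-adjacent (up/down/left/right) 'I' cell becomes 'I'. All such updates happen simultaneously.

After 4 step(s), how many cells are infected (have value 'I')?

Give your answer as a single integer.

Answer: 14

Derivation:
Step 0 (initial): 1 infected
Step 1: +2 new -> 3 infected
Step 2: +3 new -> 6 infected
Step 3: +4 new -> 10 infected
Step 4: +4 new -> 14 infected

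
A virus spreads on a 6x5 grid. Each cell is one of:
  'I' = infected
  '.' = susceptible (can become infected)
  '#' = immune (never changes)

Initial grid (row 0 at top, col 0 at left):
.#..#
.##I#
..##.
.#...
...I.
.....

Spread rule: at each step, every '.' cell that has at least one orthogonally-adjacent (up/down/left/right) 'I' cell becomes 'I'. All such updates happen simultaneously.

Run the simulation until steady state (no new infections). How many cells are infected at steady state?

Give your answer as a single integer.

Answer: 22

Derivation:
Step 0 (initial): 2 infected
Step 1: +5 new -> 7 infected
Step 2: +6 new -> 13 infected
Step 3: +3 new -> 16 infected
Step 4: +2 new -> 18 infected
Step 5: +1 new -> 19 infected
Step 6: +2 new -> 21 infected
Step 7: +1 new -> 22 infected
Step 8: +0 new -> 22 infected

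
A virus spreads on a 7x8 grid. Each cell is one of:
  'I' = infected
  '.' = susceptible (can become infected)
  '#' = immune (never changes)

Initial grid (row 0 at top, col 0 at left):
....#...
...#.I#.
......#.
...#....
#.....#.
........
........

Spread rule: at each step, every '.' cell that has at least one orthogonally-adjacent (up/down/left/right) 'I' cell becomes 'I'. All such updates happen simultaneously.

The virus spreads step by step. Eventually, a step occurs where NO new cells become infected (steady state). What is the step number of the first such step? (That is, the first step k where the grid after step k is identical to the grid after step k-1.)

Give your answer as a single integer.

Answer: 11

Derivation:
Step 0 (initial): 1 infected
Step 1: +3 new -> 4 infected
Step 2: +3 new -> 7 infected
Step 3: +5 new -> 12 infected
Step 4: +5 new -> 17 infected
Step 5: +9 new -> 26 infected
Step 6: +9 new -> 35 infected
Step 7: +8 new -> 43 infected
Step 8: +3 new -> 46 infected
Step 9: +2 new -> 48 infected
Step 10: +1 new -> 49 infected
Step 11: +0 new -> 49 infected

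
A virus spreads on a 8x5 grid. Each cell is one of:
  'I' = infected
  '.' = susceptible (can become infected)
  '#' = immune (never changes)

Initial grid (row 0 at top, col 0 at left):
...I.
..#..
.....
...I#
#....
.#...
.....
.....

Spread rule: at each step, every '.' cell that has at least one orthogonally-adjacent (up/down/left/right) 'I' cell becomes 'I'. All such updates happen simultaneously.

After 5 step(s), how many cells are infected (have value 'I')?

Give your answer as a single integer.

Answer: 32

Derivation:
Step 0 (initial): 2 infected
Step 1: +6 new -> 8 infected
Step 2: +8 new -> 16 infected
Step 3: +8 new -> 24 infected
Step 4: +5 new -> 29 infected
Step 5: +3 new -> 32 infected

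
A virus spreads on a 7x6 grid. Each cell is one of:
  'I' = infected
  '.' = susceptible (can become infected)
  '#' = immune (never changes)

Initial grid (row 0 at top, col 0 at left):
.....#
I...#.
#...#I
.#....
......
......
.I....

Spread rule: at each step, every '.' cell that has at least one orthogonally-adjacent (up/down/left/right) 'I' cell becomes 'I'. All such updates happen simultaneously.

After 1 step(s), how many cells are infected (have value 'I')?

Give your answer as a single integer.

Answer: 10

Derivation:
Step 0 (initial): 3 infected
Step 1: +7 new -> 10 infected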